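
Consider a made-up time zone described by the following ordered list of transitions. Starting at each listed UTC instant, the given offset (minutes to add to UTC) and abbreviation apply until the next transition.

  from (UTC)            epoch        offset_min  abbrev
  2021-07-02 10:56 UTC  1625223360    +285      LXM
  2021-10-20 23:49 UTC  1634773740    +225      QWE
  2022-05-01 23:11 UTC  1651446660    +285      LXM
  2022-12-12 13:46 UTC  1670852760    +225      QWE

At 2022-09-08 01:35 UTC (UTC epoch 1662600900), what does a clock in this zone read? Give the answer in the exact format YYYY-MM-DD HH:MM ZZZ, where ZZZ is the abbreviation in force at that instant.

Query: 2022-09-08 01:35 UTC
Rule 3/4 (LXM, +04:45): 2022-05-01 23:11 UTC ≤ query < 2022-12-12 13:46 UTC
1·60 + 35 + 285 = 380 min
380 = 0·1440 + 380; 380 = 6·60 + 20 → 06:20, same day
→ 2022-09-08 06:20 LXM

2022-09-08 06:20 LXM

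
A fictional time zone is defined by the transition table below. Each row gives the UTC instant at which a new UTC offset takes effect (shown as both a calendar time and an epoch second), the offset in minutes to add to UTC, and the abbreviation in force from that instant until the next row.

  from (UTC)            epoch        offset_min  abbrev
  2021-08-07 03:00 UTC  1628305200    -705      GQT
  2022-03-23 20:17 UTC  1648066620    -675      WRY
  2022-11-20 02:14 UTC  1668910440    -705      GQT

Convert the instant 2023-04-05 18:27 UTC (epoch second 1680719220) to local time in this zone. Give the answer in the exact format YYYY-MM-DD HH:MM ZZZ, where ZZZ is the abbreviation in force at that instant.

2023-04-05 06:42 GQT

Query: 2023-04-05 18:27 UTC
Rule 3/3 (GQT, -11:45): 2022-11-20 02:14 UTC ≤ query < +∞
18·60 + 27 - 705 = 402 min
402 = 0·1440 + 402; 402 = 6·60 + 42 → 06:42, same day
→ 2023-04-05 06:42 GQT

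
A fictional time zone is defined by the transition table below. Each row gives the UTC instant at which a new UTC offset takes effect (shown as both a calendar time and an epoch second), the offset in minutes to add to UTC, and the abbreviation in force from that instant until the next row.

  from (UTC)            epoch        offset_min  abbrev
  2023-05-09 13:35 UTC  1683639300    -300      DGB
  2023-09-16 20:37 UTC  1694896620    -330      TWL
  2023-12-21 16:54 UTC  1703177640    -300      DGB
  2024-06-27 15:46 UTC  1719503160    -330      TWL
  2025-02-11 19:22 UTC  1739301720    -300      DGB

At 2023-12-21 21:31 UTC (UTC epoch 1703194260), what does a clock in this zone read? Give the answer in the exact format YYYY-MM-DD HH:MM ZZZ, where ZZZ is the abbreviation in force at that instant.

Query: 2023-12-21 21:31 UTC
Rule 3/5 (DGB, -05:00): 2023-12-21 16:54 UTC ≤ query < 2024-06-27 15:46 UTC
21·60 + 31 - 300 = 991 min
991 = 0·1440 + 991; 991 = 16·60 + 31 → 16:31, same day
→ 2023-12-21 16:31 DGB

2023-12-21 16:31 DGB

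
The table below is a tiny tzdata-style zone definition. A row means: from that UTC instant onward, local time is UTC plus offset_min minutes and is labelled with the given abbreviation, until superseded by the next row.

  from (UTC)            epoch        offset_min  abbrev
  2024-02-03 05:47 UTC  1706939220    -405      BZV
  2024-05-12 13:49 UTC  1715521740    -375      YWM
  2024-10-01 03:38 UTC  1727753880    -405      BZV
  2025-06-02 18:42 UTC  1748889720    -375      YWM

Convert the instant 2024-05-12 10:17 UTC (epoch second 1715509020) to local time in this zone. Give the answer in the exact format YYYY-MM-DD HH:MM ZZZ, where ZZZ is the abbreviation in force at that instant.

Query: 2024-05-12 10:17 UTC
Rule 1/4 (BZV, -06:45): 2024-02-03 05:47 UTC ≤ query < 2024-05-12 13:49 UTC
10·60 + 17 - 405 = 212 min
212 = 0·1440 + 212; 212 = 3·60 + 32 → 03:32, same day
→ 2024-05-12 03:32 BZV

2024-05-12 03:32 BZV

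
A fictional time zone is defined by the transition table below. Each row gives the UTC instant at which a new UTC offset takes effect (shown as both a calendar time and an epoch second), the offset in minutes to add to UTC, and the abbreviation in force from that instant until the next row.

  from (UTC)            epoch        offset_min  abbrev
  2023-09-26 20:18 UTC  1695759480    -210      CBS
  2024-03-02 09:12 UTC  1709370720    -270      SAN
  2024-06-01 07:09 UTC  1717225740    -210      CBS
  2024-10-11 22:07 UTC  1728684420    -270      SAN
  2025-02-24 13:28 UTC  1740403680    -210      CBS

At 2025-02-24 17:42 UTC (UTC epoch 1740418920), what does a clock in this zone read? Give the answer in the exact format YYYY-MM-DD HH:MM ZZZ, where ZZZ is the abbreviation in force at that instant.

Query: 2025-02-24 17:42 UTC
Rule 5/5 (CBS, -03:30): 2025-02-24 13:28 UTC ≤ query < +∞
17·60 + 42 - 210 = 852 min
852 = 0·1440 + 852; 852 = 14·60 + 12 → 14:12, same day
→ 2025-02-24 14:12 CBS

2025-02-24 14:12 CBS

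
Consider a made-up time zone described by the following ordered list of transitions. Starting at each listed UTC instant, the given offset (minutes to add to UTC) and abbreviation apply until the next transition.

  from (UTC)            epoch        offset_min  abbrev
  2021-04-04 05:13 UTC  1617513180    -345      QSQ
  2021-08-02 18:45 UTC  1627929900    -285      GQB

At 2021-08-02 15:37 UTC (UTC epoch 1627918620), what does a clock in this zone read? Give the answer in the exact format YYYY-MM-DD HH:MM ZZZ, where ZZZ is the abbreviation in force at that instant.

Query: 2021-08-02 15:37 UTC
Rule 1/2 (QSQ, -05:45): 2021-04-04 05:13 UTC ≤ query < 2021-08-02 18:45 UTC
15·60 + 37 - 345 = 592 min
592 = 0·1440 + 592; 592 = 9·60 + 52 → 09:52, same day
→ 2021-08-02 09:52 QSQ

2021-08-02 09:52 QSQ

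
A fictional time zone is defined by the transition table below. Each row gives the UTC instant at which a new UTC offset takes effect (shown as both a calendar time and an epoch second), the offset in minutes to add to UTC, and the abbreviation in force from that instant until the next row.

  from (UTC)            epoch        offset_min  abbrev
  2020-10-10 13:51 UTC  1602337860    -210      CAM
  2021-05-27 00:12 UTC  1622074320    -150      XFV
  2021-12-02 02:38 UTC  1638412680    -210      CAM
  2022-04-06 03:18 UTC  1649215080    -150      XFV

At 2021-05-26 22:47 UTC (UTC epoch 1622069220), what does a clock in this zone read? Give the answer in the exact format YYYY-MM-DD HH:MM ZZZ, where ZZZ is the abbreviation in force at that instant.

2021-05-26 19:17 CAM

Query: 2021-05-26 22:47 UTC
Rule 1/4 (CAM, -03:30): 2020-10-10 13:51 UTC ≤ query < 2021-05-27 00:12 UTC
22·60 + 47 - 210 = 1157 min
1157 = 0·1440 + 1157; 1157 = 19·60 + 17 → 19:17, same day
→ 2021-05-26 19:17 CAM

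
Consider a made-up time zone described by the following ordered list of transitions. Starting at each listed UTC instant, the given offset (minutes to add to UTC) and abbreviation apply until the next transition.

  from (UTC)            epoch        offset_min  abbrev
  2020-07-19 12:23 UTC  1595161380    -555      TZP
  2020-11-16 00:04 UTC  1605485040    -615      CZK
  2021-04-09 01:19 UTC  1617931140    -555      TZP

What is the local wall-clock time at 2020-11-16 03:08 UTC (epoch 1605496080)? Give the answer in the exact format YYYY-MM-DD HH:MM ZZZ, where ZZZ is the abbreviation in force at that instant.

Query: 2020-11-16 03:08 UTC
Rule 2/3 (CZK, -10:15): 2020-11-16 00:04 UTC ≤ query < 2021-04-09 01:19 UTC
3·60 + 8 - 615 = -427 min
-427 = -1·1440 + 1013; 1013 = 16·60 + 53 → 16:53, 2020-11-16 - 1 day = 2020-11-15
→ 2020-11-15 16:53 CZK

2020-11-15 16:53 CZK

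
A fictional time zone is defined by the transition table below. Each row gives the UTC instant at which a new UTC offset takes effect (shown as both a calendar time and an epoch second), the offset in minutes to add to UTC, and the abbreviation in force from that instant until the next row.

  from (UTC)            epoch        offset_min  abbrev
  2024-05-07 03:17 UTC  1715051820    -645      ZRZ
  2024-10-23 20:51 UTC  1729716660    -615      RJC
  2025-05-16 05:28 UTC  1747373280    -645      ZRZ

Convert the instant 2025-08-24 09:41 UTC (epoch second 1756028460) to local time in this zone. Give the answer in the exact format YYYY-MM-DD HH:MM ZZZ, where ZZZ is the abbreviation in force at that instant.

2025-08-23 22:56 ZRZ

Query: 2025-08-24 09:41 UTC
Rule 3/3 (ZRZ, -10:45): 2025-05-16 05:28 UTC ≤ query < +∞
9·60 + 41 - 645 = -64 min
-64 = -1·1440 + 1376; 1376 = 22·60 + 56 → 22:56, 2025-08-24 - 1 day = 2025-08-23
→ 2025-08-23 22:56 ZRZ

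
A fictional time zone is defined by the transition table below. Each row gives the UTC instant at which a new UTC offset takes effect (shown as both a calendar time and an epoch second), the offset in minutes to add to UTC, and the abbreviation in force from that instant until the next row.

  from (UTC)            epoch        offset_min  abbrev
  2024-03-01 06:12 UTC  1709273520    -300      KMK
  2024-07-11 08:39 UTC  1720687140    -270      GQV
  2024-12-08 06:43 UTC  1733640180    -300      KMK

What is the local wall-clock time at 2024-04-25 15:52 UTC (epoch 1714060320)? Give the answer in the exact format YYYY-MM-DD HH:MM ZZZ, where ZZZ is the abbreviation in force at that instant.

2024-04-25 10:52 KMK

Query: 2024-04-25 15:52 UTC
Rule 1/3 (KMK, -05:00): 2024-03-01 06:12 UTC ≤ query < 2024-07-11 08:39 UTC
15·60 + 52 - 300 = 652 min
652 = 0·1440 + 652; 652 = 10·60 + 52 → 10:52, same day
→ 2024-04-25 10:52 KMK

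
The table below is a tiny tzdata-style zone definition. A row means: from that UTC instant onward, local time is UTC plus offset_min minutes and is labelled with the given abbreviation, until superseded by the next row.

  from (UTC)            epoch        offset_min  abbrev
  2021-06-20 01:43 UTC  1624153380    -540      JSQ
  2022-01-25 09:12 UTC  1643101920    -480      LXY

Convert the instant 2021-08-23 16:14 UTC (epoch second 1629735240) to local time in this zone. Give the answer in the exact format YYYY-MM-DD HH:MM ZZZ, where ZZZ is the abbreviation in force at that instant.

2021-08-23 07:14 JSQ

Query: 2021-08-23 16:14 UTC
Rule 1/2 (JSQ, -09:00): 2021-06-20 01:43 UTC ≤ query < 2022-01-25 09:12 UTC
16·60 + 14 - 540 = 434 min
434 = 0·1440 + 434; 434 = 7·60 + 14 → 07:14, same day
→ 2021-08-23 07:14 JSQ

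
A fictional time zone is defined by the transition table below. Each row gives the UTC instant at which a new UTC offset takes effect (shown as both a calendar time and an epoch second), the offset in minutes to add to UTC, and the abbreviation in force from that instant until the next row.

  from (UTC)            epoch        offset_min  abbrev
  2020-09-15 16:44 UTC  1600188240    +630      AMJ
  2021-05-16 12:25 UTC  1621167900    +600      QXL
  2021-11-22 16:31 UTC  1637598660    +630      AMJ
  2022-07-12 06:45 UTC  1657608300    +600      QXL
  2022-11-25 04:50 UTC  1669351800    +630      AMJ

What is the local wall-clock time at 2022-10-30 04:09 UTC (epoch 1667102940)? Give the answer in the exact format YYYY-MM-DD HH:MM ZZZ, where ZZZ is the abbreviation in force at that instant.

Query: 2022-10-30 04:09 UTC
Rule 4/5 (QXL, +10:00): 2022-07-12 06:45 UTC ≤ query < 2022-11-25 04:50 UTC
4·60 + 9 + 600 = 849 min
849 = 0·1440 + 849; 849 = 14·60 + 9 → 14:09, same day
→ 2022-10-30 14:09 QXL

2022-10-30 14:09 QXL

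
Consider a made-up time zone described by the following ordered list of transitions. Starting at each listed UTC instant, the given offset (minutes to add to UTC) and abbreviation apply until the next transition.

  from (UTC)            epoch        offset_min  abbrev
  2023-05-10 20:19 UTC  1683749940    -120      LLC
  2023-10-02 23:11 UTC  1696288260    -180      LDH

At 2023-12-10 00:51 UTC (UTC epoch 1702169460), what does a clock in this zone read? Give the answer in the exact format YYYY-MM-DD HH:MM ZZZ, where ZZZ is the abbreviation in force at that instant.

Query: 2023-12-10 00:51 UTC
Rule 2/2 (LDH, -03:00): 2023-10-02 23:11 UTC ≤ query < +∞
0·60 + 51 - 180 = -129 min
-129 = -1·1440 + 1311; 1311 = 21·60 + 51 → 21:51, 2023-12-10 - 1 day = 2023-12-09
→ 2023-12-09 21:51 LDH

2023-12-09 21:51 LDH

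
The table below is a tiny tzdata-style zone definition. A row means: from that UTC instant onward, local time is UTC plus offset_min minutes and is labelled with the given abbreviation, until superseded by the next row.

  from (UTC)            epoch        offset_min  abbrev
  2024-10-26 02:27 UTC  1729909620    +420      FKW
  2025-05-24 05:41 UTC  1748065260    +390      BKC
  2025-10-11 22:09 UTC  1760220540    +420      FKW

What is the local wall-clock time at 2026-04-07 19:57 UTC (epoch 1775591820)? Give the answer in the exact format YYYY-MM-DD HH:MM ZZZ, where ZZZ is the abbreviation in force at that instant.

Query: 2026-04-07 19:57 UTC
Rule 3/3 (FKW, +07:00): 2025-10-11 22:09 UTC ≤ query < +∞
19·60 + 57 + 420 = 1617 min
1617 = 1·1440 + 177; 177 = 2·60 + 57 → 02:57, 2026-04-07 + 1 day = 2026-04-08
→ 2026-04-08 02:57 FKW

2026-04-08 02:57 FKW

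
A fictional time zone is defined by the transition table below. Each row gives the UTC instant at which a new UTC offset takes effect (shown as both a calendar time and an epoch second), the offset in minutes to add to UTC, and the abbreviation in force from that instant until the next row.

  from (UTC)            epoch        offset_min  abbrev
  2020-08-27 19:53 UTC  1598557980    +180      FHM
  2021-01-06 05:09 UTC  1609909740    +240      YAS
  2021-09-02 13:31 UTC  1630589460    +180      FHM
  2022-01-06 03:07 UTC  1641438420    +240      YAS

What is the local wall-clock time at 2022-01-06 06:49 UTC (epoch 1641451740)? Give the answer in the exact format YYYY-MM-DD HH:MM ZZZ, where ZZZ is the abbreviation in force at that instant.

2022-01-06 10:49 YAS

Query: 2022-01-06 06:49 UTC
Rule 4/4 (YAS, +04:00): 2022-01-06 03:07 UTC ≤ query < +∞
6·60 + 49 + 240 = 649 min
649 = 0·1440 + 649; 649 = 10·60 + 49 → 10:49, same day
→ 2022-01-06 10:49 YAS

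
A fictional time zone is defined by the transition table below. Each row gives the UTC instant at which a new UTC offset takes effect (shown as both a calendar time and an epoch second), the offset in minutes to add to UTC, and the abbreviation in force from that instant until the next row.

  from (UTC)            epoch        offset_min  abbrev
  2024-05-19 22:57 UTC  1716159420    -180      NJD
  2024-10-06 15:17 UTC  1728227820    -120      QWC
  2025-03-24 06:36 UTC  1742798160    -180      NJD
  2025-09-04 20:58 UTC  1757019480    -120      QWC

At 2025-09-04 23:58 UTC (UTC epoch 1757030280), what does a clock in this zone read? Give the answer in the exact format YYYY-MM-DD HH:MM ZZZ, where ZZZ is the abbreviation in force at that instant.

2025-09-04 21:58 QWC

Query: 2025-09-04 23:58 UTC
Rule 4/4 (QWC, -02:00): 2025-09-04 20:58 UTC ≤ query < +∞
23·60 + 58 - 120 = 1318 min
1318 = 0·1440 + 1318; 1318 = 21·60 + 58 → 21:58, same day
→ 2025-09-04 21:58 QWC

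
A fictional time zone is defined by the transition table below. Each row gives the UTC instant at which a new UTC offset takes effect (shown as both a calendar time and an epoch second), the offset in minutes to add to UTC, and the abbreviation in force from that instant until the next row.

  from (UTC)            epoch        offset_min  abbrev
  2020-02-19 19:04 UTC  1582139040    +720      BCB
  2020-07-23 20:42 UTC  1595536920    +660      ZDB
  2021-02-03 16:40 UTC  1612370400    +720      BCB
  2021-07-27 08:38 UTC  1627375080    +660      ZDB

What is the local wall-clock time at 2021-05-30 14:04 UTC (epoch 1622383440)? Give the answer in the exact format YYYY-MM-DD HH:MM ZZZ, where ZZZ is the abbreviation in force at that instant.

2021-05-31 02:04 BCB

Query: 2021-05-30 14:04 UTC
Rule 3/4 (BCB, +12:00): 2021-02-03 16:40 UTC ≤ query < 2021-07-27 08:38 UTC
14·60 + 4 + 720 = 1564 min
1564 = 1·1440 + 124; 124 = 2·60 + 4 → 02:04, 2021-05-30 + 1 day = 2021-05-31
→ 2021-05-31 02:04 BCB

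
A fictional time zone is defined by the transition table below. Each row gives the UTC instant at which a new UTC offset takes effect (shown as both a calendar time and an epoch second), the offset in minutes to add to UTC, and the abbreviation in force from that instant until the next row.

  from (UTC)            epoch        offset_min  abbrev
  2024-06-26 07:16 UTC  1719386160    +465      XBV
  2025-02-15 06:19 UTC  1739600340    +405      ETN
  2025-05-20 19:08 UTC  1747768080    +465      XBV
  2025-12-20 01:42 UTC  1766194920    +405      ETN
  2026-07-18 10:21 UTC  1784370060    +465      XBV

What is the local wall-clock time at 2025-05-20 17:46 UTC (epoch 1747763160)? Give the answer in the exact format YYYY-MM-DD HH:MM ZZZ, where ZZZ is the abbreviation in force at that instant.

2025-05-21 00:31 ETN

Query: 2025-05-20 17:46 UTC
Rule 2/5 (ETN, +06:45): 2025-02-15 06:19 UTC ≤ query < 2025-05-20 19:08 UTC
17·60 + 46 + 405 = 1471 min
1471 = 1·1440 + 31; 31 = 0·60 + 31 → 00:31, 2025-05-20 + 1 day = 2025-05-21
→ 2025-05-21 00:31 ETN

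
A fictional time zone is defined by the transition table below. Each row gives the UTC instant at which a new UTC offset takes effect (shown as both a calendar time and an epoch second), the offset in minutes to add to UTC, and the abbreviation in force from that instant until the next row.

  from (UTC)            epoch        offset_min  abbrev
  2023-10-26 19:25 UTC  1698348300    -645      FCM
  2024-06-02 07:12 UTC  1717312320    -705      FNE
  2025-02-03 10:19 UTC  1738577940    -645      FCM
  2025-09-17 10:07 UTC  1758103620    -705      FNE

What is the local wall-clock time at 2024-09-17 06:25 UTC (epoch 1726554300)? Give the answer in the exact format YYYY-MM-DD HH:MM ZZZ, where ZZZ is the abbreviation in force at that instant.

2024-09-16 18:40 FNE

Query: 2024-09-17 06:25 UTC
Rule 2/4 (FNE, -11:45): 2024-06-02 07:12 UTC ≤ query < 2025-02-03 10:19 UTC
6·60 + 25 - 705 = -320 min
-320 = -1·1440 + 1120; 1120 = 18·60 + 40 → 18:40, 2024-09-17 - 1 day = 2024-09-16
→ 2024-09-16 18:40 FNE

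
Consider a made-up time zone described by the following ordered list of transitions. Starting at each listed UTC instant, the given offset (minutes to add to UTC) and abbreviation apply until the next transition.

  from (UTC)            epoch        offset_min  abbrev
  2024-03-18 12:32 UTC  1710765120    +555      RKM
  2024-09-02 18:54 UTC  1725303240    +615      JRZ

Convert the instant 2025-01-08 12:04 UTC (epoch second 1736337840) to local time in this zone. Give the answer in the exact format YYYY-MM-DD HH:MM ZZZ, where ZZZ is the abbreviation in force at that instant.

2025-01-08 22:19 JRZ

Query: 2025-01-08 12:04 UTC
Rule 2/2 (JRZ, +10:15): 2024-09-02 18:54 UTC ≤ query < +∞
12·60 + 4 + 615 = 1339 min
1339 = 0·1440 + 1339; 1339 = 22·60 + 19 → 22:19, same day
→ 2025-01-08 22:19 JRZ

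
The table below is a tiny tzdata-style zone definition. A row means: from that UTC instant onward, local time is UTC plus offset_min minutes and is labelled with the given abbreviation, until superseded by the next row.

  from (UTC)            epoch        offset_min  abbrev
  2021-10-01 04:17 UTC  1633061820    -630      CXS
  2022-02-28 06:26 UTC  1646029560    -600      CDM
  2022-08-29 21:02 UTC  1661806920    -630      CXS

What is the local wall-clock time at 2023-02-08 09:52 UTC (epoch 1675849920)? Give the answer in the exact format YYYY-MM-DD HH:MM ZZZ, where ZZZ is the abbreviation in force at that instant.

2023-02-07 23:22 CXS

Query: 2023-02-08 09:52 UTC
Rule 3/3 (CXS, -10:30): 2022-08-29 21:02 UTC ≤ query < +∞
9·60 + 52 - 630 = -38 min
-38 = -1·1440 + 1402; 1402 = 23·60 + 22 → 23:22, 2023-02-08 - 1 day = 2023-02-07
→ 2023-02-07 23:22 CXS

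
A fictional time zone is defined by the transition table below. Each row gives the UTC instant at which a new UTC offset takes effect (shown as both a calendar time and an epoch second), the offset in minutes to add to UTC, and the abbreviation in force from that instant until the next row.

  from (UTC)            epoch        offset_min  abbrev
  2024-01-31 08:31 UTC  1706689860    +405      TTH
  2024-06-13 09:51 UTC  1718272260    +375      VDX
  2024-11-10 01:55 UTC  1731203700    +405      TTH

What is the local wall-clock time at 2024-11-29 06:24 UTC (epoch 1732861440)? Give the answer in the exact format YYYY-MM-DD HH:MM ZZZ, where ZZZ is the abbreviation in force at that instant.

Query: 2024-11-29 06:24 UTC
Rule 3/3 (TTH, +06:45): 2024-11-10 01:55 UTC ≤ query < +∞
6·60 + 24 + 405 = 789 min
789 = 0·1440 + 789; 789 = 13·60 + 9 → 13:09, same day
→ 2024-11-29 13:09 TTH

2024-11-29 13:09 TTH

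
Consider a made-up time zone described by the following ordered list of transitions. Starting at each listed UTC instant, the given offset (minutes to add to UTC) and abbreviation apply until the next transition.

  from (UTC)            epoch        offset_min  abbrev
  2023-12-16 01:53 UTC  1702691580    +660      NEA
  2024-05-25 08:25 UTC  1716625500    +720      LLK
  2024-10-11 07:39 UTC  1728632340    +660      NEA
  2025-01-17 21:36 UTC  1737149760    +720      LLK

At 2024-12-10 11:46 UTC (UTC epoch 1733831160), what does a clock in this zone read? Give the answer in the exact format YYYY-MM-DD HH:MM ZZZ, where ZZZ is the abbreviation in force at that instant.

Query: 2024-12-10 11:46 UTC
Rule 3/4 (NEA, +11:00): 2024-10-11 07:39 UTC ≤ query < 2025-01-17 21:36 UTC
11·60 + 46 + 660 = 1366 min
1366 = 0·1440 + 1366; 1366 = 22·60 + 46 → 22:46, same day
→ 2024-12-10 22:46 NEA

2024-12-10 22:46 NEA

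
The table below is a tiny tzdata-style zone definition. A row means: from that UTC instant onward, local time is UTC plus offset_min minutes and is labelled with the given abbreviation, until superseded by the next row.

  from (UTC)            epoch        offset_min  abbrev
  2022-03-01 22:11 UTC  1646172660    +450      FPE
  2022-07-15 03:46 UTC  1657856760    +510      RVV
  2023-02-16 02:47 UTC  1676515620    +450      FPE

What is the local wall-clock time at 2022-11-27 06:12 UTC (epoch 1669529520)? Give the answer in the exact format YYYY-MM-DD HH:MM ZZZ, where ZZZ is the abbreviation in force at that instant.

2022-11-27 14:42 RVV

Query: 2022-11-27 06:12 UTC
Rule 2/3 (RVV, +08:30): 2022-07-15 03:46 UTC ≤ query < 2023-02-16 02:47 UTC
6·60 + 12 + 510 = 882 min
882 = 0·1440 + 882; 882 = 14·60 + 42 → 14:42, same day
→ 2022-11-27 14:42 RVV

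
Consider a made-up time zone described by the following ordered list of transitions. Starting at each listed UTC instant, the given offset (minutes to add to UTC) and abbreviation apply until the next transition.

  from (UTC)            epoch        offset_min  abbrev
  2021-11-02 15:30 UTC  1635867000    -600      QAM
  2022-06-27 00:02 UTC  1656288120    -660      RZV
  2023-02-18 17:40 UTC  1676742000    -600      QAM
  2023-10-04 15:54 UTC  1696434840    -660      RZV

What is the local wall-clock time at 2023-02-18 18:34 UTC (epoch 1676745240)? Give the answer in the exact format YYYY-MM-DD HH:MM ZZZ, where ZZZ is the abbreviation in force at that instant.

Query: 2023-02-18 18:34 UTC
Rule 3/4 (QAM, -10:00): 2023-02-18 17:40 UTC ≤ query < 2023-10-04 15:54 UTC
18·60 + 34 - 600 = 514 min
514 = 0·1440 + 514; 514 = 8·60 + 34 → 08:34, same day
→ 2023-02-18 08:34 QAM

2023-02-18 08:34 QAM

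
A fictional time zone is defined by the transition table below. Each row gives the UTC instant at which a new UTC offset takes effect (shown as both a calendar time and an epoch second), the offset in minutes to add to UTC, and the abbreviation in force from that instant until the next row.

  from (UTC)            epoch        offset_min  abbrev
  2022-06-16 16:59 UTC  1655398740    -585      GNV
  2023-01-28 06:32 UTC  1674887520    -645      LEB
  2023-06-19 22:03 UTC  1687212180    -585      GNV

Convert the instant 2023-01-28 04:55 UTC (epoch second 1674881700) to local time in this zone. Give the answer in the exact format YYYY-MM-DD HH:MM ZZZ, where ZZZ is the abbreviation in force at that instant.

2023-01-27 19:10 GNV

Query: 2023-01-28 04:55 UTC
Rule 1/3 (GNV, -09:45): 2022-06-16 16:59 UTC ≤ query < 2023-01-28 06:32 UTC
4·60 + 55 - 585 = -290 min
-290 = -1·1440 + 1150; 1150 = 19·60 + 10 → 19:10, 2023-01-28 - 1 day = 2023-01-27
→ 2023-01-27 19:10 GNV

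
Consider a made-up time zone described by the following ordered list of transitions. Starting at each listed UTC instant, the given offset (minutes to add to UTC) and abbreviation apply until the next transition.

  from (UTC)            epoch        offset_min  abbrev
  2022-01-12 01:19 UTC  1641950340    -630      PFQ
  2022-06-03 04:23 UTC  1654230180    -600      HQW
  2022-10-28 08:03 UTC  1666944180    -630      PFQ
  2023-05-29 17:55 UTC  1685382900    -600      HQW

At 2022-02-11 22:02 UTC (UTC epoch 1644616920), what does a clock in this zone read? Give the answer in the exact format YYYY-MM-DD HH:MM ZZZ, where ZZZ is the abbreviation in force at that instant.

Query: 2022-02-11 22:02 UTC
Rule 1/4 (PFQ, -10:30): 2022-01-12 01:19 UTC ≤ query < 2022-06-03 04:23 UTC
22·60 + 2 - 630 = 692 min
692 = 0·1440 + 692; 692 = 11·60 + 32 → 11:32, same day
→ 2022-02-11 11:32 PFQ

2022-02-11 11:32 PFQ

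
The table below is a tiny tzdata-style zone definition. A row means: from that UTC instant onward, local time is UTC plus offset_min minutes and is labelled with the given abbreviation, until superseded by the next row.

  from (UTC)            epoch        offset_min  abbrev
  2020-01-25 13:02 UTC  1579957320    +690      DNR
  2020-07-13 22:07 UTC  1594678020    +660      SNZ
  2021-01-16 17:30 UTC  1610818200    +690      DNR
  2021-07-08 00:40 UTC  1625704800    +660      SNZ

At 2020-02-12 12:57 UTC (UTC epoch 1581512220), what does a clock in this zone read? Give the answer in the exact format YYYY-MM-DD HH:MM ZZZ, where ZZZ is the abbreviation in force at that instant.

2020-02-13 00:27 DNR

Query: 2020-02-12 12:57 UTC
Rule 1/4 (DNR, +11:30): 2020-01-25 13:02 UTC ≤ query < 2020-07-13 22:07 UTC
12·60 + 57 + 690 = 1467 min
1467 = 1·1440 + 27; 27 = 0·60 + 27 → 00:27, 2020-02-12 + 1 day = 2020-02-13
→ 2020-02-13 00:27 DNR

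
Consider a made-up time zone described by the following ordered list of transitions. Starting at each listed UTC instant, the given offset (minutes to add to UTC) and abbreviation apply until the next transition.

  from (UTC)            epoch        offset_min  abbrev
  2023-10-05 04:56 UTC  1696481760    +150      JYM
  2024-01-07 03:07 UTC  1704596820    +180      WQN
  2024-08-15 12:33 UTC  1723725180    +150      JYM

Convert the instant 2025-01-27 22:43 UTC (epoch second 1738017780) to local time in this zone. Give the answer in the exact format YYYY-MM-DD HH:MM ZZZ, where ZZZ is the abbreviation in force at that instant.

Query: 2025-01-27 22:43 UTC
Rule 3/3 (JYM, +02:30): 2024-08-15 12:33 UTC ≤ query < +∞
22·60 + 43 + 150 = 1513 min
1513 = 1·1440 + 73; 73 = 1·60 + 13 → 01:13, 2025-01-27 + 1 day = 2025-01-28
→ 2025-01-28 01:13 JYM

2025-01-28 01:13 JYM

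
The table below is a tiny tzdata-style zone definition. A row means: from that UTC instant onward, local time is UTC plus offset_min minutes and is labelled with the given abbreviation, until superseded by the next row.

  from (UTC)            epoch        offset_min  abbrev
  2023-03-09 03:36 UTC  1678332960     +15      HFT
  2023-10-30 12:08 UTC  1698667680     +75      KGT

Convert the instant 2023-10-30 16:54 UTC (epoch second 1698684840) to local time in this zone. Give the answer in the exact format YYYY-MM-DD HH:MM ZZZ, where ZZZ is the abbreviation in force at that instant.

2023-10-30 18:09 KGT

Query: 2023-10-30 16:54 UTC
Rule 2/2 (KGT, +01:15): 2023-10-30 12:08 UTC ≤ query < +∞
16·60 + 54 + 75 = 1089 min
1089 = 0·1440 + 1089; 1089 = 18·60 + 9 → 18:09, same day
→ 2023-10-30 18:09 KGT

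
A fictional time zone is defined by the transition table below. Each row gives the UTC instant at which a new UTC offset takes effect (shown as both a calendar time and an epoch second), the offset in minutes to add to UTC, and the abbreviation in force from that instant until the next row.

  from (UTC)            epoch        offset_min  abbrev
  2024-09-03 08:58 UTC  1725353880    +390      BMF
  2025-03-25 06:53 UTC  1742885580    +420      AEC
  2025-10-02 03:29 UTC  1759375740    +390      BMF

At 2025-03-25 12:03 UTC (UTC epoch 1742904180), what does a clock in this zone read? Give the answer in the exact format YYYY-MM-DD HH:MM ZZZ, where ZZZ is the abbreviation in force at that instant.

2025-03-25 19:03 AEC

Query: 2025-03-25 12:03 UTC
Rule 2/3 (AEC, +07:00): 2025-03-25 06:53 UTC ≤ query < 2025-10-02 03:29 UTC
12·60 + 3 + 420 = 1143 min
1143 = 0·1440 + 1143; 1143 = 19·60 + 3 → 19:03, same day
→ 2025-03-25 19:03 AEC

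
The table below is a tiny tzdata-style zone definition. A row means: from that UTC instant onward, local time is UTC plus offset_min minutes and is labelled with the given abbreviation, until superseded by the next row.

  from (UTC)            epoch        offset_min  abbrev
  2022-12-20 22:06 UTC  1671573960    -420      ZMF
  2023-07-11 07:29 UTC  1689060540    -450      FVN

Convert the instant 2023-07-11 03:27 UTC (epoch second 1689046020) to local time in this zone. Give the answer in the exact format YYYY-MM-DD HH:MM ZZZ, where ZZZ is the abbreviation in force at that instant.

Query: 2023-07-11 03:27 UTC
Rule 1/2 (ZMF, -07:00): 2022-12-20 22:06 UTC ≤ query < 2023-07-11 07:29 UTC
3·60 + 27 - 420 = -213 min
-213 = -1·1440 + 1227; 1227 = 20·60 + 27 → 20:27, 2023-07-11 - 1 day = 2023-07-10
→ 2023-07-10 20:27 ZMF

2023-07-10 20:27 ZMF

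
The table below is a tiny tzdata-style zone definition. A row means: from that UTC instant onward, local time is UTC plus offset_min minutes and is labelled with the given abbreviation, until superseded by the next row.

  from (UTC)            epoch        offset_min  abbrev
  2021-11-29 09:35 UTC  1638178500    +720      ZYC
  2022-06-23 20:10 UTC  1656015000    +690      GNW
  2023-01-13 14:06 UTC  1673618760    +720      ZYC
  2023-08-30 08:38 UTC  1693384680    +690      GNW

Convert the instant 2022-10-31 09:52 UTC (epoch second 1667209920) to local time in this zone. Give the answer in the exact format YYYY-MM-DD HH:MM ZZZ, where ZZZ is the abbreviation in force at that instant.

2022-10-31 21:22 GNW

Query: 2022-10-31 09:52 UTC
Rule 2/4 (GNW, +11:30): 2022-06-23 20:10 UTC ≤ query < 2023-01-13 14:06 UTC
9·60 + 52 + 690 = 1282 min
1282 = 0·1440 + 1282; 1282 = 21·60 + 22 → 21:22, same day
→ 2022-10-31 21:22 GNW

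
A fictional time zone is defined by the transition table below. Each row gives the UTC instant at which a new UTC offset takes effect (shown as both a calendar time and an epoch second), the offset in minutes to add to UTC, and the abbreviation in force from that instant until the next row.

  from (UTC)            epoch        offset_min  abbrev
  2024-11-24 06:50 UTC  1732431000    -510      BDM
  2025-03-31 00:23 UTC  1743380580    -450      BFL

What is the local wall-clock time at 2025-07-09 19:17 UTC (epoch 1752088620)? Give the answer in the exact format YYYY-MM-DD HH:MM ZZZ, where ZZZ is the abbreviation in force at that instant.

2025-07-09 11:47 BFL

Query: 2025-07-09 19:17 UTC
Rule 2/2 (BFL, -07:30): 2025-03-31 00:23 UTC ≤ query < +∞
19·60 + 17 - 450 = 707 min
707 = 0·1440 + 707; 707 = 11·60 + 47 → 11:47, same day
→ 2025-07-09 11:47 BFL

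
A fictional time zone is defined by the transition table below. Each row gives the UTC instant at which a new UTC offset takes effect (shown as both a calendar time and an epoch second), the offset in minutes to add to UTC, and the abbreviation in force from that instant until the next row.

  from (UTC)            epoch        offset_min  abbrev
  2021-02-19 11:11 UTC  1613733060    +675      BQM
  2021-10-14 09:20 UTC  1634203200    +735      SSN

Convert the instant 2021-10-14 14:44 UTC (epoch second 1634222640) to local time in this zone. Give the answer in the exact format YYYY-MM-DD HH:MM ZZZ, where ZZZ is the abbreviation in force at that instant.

Query: 2021-10-14 14:44 UTC
Rule 2/2 (SSN, +12:15): 2021-10-14 09:20 UTC ≤ query < +∞
14·60 + 44 + 735 = 1619 min
1619 = 1·1440 + 179; 179 = 2·60 + 59 → 02:59, 2021-10-14 + 1 day = 2021-10-15
→ 2021-10-15 02:59 SSN

2021-10-15 02:59 SSN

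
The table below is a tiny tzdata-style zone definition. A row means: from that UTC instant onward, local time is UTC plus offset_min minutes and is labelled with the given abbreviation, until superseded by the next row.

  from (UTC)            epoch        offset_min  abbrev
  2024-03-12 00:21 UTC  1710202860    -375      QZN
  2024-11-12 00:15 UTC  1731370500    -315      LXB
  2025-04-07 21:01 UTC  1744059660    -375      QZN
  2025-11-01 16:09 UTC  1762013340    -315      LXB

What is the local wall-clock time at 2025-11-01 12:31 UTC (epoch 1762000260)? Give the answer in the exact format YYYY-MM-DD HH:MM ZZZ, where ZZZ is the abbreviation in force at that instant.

2025-11-01 06:16 QZN

Query: 2025-11-01 12:31 UTC
Rule 3/4 (QZN, -06:15): 2025-04-07 21:01 UTC ≤ query < 2025-11-01 16:09 UTC
12·60 + 31 - 375 = 376 min
376 = 0·1440 + 376; 376 = 6·60 + 16 → 06:16, same day
→ 2025-11-01 06:16 QZN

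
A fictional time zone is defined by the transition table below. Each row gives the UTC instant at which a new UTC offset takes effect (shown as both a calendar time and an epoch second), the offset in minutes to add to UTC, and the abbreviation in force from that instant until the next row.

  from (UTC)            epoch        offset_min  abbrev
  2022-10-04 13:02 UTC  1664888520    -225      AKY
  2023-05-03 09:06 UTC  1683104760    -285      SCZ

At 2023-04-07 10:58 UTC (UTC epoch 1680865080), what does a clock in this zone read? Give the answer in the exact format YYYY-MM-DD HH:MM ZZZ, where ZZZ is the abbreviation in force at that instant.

Query: 2023-04-07 10:58 UTC
Rule 1/2 (AKY, -03:45): 2022-10-04 13:02 UTC ≤ query < 2023-05-03 09:06 UTC
10·60 + 58 - 225 = 433 min
433 = 0·1440 + 433; 433 = 7·60 + 13 → 07:13, same day
→ 2023-04-07 07:13 AKY

2023-04-07 07:13 AKY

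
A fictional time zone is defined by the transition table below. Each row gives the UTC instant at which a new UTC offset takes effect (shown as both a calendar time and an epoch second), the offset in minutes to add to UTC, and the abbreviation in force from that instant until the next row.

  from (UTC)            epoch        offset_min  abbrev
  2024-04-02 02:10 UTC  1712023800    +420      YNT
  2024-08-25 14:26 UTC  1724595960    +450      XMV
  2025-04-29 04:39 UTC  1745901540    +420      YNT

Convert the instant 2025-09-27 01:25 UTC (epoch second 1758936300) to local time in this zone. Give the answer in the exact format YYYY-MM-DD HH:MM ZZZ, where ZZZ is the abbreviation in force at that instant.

Query: 2025-09-27 01:25 UTC
Rule 3/3 (YNT, +07:00): 2025-04-29 04:39 UTC ≤ query < +∞
1·60 + 25 + 420 = 505 min
505 = 0·1440 + 505; 505 = 8·60 + 25 → 08:25, same day
→ 2025-09-27 08:25 YNT

2025-09-27 08:25 YNT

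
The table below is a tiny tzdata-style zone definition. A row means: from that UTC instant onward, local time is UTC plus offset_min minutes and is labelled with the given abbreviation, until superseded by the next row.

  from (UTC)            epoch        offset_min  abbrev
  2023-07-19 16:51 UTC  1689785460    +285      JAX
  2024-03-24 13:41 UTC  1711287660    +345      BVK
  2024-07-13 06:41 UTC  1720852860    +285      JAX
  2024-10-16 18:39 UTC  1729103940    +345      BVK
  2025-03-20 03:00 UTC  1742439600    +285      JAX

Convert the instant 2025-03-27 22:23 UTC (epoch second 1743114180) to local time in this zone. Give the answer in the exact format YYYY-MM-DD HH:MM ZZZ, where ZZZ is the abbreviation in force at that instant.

2025-03-28 03:08 JAX

Query: 2025-03-27 22:23 UTC
Rule 5/5 (JAX, +04:45): 2025-03-20 03:00 UTC ≤ query < +∞
22·60 + 23 + 285 = 1628 min
1628 = 1·1440 + 188; 188 = 3·60 + 8 → 03:08, 2025-03-27 + 1 day = 2025-03-28
→ 2025-03-28 03:08 JAX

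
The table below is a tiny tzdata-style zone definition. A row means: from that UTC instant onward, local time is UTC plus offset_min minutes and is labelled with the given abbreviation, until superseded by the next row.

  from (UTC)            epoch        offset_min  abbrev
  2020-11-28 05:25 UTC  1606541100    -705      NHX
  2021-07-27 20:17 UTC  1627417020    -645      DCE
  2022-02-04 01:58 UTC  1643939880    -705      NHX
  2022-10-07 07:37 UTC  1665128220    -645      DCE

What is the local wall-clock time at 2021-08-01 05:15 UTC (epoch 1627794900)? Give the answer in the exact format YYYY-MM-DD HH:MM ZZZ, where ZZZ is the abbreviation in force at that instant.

Query: 2021-08-01 05:15 UTC
Rule 2/4 (DCE, -10:45): 2021-07-27 20:17 UTC ≤ query < 2022-02-04 01:58 UTC
5·60 + 15 - 645 = -330 min
-330 = -1·1440 + 1110; 1110 = 18·60 + 30 → 18:30, 2021-08-01 - 1 day = 2021-07-31
→ 2021-07-31 18:30 DCE

2021-07-31 18:30 DCE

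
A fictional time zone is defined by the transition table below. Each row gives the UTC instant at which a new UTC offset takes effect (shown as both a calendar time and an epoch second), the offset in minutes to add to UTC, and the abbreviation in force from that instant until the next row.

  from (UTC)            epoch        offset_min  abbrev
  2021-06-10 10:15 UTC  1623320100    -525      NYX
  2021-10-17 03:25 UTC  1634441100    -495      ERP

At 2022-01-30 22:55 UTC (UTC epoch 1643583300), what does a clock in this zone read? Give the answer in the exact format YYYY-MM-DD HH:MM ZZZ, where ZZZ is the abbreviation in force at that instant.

Query: 2022-01-30 22:55 UTC
Rule 2/2 (ERP, -08:15): 2021-10-17 03:25 UTC ≤ query < +∞
22·60 + 55 - 495 = 880 min
880 = 0·1440 + 880; 880 = 14·60 + 40 → 14:40, same day
→ 2022-01-30 14:40 ERP

2022-01-30 14:40 ERP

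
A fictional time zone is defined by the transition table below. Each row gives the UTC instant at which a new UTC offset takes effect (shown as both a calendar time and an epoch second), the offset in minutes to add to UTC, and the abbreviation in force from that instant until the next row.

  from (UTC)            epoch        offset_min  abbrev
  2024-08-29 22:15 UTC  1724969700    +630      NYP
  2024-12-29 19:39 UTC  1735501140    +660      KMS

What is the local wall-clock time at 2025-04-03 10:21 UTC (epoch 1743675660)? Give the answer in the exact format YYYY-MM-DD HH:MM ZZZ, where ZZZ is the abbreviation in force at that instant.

2025-04-03 21:21 KMS

Query: 2025-04-03 10:21 UTC
Rule 2/2 (KMS, +11:00): 2024-12-29 19:39 UTC ≤ query < +∞
10·60 + 21 + 660 = 1281 min
1281 = 0·1440 + 1281; 1281 = 21·60 + 21 → 21:21, same day
→ 2025-04-03 21:21 KMS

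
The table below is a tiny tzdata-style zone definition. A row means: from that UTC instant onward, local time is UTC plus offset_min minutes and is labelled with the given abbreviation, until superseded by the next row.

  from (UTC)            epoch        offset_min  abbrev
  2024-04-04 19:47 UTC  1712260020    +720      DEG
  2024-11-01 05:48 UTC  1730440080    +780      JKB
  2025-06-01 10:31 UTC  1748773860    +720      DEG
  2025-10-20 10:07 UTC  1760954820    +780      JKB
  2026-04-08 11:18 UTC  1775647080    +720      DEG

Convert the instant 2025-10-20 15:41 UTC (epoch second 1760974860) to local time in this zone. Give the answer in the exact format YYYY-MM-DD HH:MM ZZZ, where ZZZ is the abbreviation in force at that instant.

Query: 2025-10-20 15:41 UTC
Rule 4/5 (JKB, +13:00): 2025-10-20 10:07 UTC ≤ query < 2026-04-08 11:18 UTC
15·60 + 41 + 780 = 1721 min
1721 = 1·1440 + 281; 281 = 4·60 + 41 → 04:41, 2025-10-20 + 1 day = 2025-10-21
→ 2025-10-21 04:41 JKB

2025-10-21 04:41 JKB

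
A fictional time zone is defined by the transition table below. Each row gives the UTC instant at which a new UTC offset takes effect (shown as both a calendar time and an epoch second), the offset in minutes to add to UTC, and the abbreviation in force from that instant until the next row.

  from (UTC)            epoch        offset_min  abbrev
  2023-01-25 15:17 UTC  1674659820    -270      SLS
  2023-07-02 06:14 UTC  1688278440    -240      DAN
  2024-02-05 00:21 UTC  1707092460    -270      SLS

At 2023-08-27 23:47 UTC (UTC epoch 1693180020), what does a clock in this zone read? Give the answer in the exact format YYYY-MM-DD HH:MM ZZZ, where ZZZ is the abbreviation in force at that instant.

Query: 2023-08-27 23:47 UTC
Rule 2/3 (DAN, -04:00): 2023-07-02 06:14 UTC ≤ query < 2024-02-05 00:21 UTC
23·60 + 47 - 240 = 1187 min
1187 = 0·1440 + 1187; 1187 = 19·60 + 47 → 19:47, same day
→ 2023-08-27 19:47 DAN

2023-08-27 19:47 DAN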